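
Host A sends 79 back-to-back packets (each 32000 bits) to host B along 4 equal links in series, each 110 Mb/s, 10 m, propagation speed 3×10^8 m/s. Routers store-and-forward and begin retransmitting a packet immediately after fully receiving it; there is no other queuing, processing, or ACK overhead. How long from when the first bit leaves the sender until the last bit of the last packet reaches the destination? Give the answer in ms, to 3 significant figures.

23.9 ms

Per-hop transmission t_tx = L/R = 32000/110000000 = 0.290909 ms.
Per-hop propagation t_prop = 10/300000000 = 3.33333e-05 ms.
Pipeline fill: first packet needs 4·t_tx to clear all hops; remaining 78 packets each add one t_tx.
Total = (4+79-1)·t_tx + 4·t_prop = 82·0.290909 + 4·3.33333e-05 = 23.9 ms.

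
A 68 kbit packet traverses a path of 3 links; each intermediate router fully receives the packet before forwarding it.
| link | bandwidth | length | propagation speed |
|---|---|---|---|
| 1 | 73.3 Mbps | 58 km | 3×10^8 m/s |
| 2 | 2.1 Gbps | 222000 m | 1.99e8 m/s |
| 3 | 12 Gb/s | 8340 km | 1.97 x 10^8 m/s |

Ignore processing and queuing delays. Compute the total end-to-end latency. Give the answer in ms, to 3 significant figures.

L = 68000 bits.
Transmission delays (L/R per hop): 0.927694, 0.032381, 0.00566667 ms; sum = 0.965742 ms.
Propagation delays (d/s per hop): 0.193333, 1.11558, 42.335 ms; sum = 43.6439 ms.
End-to-end = 44.6 ms.

44.6 ms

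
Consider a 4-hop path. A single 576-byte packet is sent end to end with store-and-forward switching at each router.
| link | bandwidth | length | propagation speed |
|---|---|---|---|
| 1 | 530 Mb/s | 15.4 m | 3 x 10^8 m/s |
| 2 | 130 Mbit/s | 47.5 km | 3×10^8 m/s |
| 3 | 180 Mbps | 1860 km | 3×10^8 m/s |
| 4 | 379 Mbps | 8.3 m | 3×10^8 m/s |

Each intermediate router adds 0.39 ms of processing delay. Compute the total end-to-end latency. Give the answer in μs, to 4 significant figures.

L = 576 × 8 = 4608 bits.
Transmission delays (L/R per hop): 8.69434, 35.4462, 25.6, 12.1583 μs; sum = 81.8988 μs.
Propagation delays (d/s per hop): 0.0513333, 158.333, 6200, 0.0276667 μs; sum = 6358.41 μs.
Processing at 3 router(s): 3 × 0.39 ms = 1170 μs.
End-to-end = 7610 μs.

7610 μs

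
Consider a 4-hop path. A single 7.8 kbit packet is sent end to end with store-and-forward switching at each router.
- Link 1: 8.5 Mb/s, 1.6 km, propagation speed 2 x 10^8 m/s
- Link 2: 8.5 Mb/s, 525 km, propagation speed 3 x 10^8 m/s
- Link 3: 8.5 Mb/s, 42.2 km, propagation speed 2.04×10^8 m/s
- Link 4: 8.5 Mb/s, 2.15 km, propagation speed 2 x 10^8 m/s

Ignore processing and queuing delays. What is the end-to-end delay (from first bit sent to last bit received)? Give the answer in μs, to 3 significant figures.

L = 7800 bits.
Transmission delay per hop = L/R = 7800/8500000 = 917.647 μs; 4 hops → 3670.59 μs.
Propagation delays (d/s per hop): 8, 1750, 206.863, 10.75 μs; sum = 1975.61 μs.
End-to-end = 5650 μs.

5650 μs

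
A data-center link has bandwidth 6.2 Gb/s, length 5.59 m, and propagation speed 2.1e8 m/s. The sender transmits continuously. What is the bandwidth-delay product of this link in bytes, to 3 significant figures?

20.6 bytes

Propagation delay = 5.59 / 210000000 = 2.6619e-08 s.
BDP = R × t_prop = 6200000000 × 2.6619e-08 = 165.038 bits.
In bytes: 165.038/8 = 20.6 bytes.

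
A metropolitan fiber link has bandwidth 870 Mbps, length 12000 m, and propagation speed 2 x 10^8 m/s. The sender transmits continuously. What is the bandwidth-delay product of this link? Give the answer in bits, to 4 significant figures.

52200 bits

Propagation delay = 12000 / 200000000 = 6e-05 s.
BDP = R × t_prop = 870000000 × 6e-05 = 52200 bits.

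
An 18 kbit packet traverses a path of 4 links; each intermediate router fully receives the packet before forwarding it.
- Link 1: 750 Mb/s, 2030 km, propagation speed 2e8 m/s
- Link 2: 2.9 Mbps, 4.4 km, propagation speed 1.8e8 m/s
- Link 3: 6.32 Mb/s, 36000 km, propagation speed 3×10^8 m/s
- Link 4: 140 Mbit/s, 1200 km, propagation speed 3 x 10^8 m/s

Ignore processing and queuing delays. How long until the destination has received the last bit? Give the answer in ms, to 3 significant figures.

143 ms

L = 18000 bits.
Transmission delays (L/R per hop): 0.024, 6.2069, 2.8481, 0.128571 ms; sum = 9.20757 ms.
Propagation delays (d/s per hop): 10.15, 0.0244444, 120, 4 ms; sum = 134.174 ms.
End-to-end = 143 ms.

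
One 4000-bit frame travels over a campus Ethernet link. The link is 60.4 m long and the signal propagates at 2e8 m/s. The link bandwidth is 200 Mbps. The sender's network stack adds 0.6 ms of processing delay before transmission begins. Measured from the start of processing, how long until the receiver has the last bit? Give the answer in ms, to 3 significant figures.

Transmission delay = L/R = 4000 / 200000000 = 0.02 ms.
Propagation delay = d/s = 60.4 m / 200000000 m/s = 0.000302 ms.
Plus processing delay 0.6 ms = 0.6 ms.
Total = 0.620 ms.

0.620 ms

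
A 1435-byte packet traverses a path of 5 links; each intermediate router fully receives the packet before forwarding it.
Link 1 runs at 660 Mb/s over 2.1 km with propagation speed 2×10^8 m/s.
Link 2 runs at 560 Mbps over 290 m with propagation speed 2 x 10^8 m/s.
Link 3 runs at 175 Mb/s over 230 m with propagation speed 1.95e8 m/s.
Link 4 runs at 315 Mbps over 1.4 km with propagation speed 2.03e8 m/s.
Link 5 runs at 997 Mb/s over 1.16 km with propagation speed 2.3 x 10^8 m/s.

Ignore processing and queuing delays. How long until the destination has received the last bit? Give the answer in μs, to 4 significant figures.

L = 1435 × 8 = 11480 bits.
Transmission delays (L/R per hop): 17.3939, 20.5, 65.6, 36.4444, 11.5145 μs; sum = 151.453 μs.
Propagation delays (d/s per hop): 10.5, 1.45, 1.17949, 6.89655, 5.04348 μs; sum = 25.0695 μs.
End-to-end = 176.5 μs.

176.5 μs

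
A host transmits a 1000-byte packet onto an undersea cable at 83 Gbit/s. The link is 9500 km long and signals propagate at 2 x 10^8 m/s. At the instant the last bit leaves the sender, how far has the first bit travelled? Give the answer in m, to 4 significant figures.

19.28 m

t_tx = L/R = 8000/83000000000 = 9.63855e-08 s.
Distance = s × t_tx = 200000000 × 9.63855e-08 = 19.28 m.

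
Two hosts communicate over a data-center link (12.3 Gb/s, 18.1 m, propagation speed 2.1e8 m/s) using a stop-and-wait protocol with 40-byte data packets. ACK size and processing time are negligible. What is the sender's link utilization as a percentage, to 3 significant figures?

13.1 %

t_tx = L/R = 320/12300000000 = 2.60163e-08 s.
t_prop = 18.1/210000000 = 8.61905e-08 s; RTT = 1.72381e-07 s.
Cycle = t_tx + RTT = 1.98397e-07 s.
Utilization = t_tx / cycle = 2.60163e-08/1.98397e-07 = 13.1 %.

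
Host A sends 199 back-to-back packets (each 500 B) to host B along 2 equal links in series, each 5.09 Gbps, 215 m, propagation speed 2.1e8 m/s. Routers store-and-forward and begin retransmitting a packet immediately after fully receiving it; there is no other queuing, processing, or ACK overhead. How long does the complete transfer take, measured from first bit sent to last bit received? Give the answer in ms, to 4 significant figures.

Per-hop transmission t_tx = L/R = 4000/5090000000 = 0.000785855 ms.
Per-hop propagation t_prop = 215/210000000 = 0.00102381 ms.
Pipeline fill: first packet needs 2·t_tx to clear all hops; remaining 198 packets each add one t_tx.
Total = (2+199-1)·t_tx + 2·t_prop = 200·0.000785855 + 2·0.00102381 = 0.1592 ms.

0.1592 ms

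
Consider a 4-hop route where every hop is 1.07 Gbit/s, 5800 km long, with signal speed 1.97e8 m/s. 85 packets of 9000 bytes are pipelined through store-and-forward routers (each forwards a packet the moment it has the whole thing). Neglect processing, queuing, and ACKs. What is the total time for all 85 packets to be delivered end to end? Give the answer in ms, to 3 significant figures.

Per-hop transmission t_tx = L/R = 72000/1.07e+09 = 0.0672897 ms.
Per-hop propagation t_prop = 5800000/197000000 = 29.4416 ms.
Pipeline fill: first packet needs 4·t_tx to clear all hops; remaining 84 packets each add one t_tx.
Total = (4+85-1)·t_tx + 4·t_prop = 88·0.0672897 + 4·29.4416 = 124 ms.

124 ms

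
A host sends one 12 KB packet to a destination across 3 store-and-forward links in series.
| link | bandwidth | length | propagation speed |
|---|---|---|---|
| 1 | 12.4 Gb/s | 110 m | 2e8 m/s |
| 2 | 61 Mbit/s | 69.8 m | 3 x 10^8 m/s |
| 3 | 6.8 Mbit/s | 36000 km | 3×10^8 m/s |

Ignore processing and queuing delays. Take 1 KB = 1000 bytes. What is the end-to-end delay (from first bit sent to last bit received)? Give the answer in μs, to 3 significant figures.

136000 μs

L = 96000 bits.
Transmission delays (L/R per hop): 7.74194, 1573.77, 14117.6 μs; sum = 15699.2 μs.
Propagation delays (d/s per hop): 0.55, 0.232667, 120000 μs; sum = 120001 μs.
End-to-end = 136000 μs.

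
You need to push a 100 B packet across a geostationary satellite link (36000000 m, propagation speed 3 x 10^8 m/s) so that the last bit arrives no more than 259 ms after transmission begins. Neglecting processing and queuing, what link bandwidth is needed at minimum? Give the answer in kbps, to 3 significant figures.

L = 800 bits.
Propagation delay = 36000000 / 300000000 = 120 ms.
Transmission budget = 259 − 120 = 139 ms.
R ≥ L / t_tx = 800 bits / 0.139 s = 5.76 kbps.

5.76 kbps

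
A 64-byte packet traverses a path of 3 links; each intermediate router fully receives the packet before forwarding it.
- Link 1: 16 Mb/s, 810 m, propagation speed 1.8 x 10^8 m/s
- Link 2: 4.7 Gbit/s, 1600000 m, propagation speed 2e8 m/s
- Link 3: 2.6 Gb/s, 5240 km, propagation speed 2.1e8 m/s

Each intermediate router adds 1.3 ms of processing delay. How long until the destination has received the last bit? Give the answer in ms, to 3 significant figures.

L = 64 × 8 = 512 bits.
Transmission delays (L/R per hop): 0.032, 0.000108936, 0.000196923 ms; sum = 0.0323059 ms.
Propagation delays (d/s per hop): 0.0045, 8, 24.9524 ms; sum = 32.9569 ms.
Processing at 2 router(s): 2 × 1.3 ms = 2.6 ms.
End-to-end = 35.6 ms.

35.6 ms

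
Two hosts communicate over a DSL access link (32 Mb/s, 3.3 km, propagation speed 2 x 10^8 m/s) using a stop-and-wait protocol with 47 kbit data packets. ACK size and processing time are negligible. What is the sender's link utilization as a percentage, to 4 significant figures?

t_tx = L/R = 47000/32000000 = 0.00146875 s.
t_prop = 3300/200000000 = 1.65e-05 s; RTT = 3.3e-05 s.
Cycle = t_tx + RTT = 0.00150175 s.
Utilization = t_tx / cycle = 0.00146875/0.00150175 = 97.80 %.

97.80 %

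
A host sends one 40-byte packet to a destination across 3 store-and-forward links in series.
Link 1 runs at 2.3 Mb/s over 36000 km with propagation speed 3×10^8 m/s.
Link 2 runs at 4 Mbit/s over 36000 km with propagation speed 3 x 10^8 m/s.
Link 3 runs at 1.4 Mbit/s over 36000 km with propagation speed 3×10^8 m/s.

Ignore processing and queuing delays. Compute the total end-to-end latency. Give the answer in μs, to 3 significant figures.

L = 40 × 8 = 320 bits.
Transmission delays (L/R per hop): 139.13, 80, 228.571 μs; sum = 447.702 μs.
Propagation delays (d/s per hop): 120000, 120000, 120000 μs; sum = 360000 μs.
End-to-end = 360000 μs.

360000 μs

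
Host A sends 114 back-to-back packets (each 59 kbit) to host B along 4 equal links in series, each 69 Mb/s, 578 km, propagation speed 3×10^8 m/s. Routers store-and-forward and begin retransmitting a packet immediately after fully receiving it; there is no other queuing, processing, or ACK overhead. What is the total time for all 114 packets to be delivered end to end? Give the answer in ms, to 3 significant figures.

Per-hop transmission t_tx = L/R = 59000/69000000 = 0.855072 ms.
Per-hop propagation t_prop = 578000/300000000 = 1.92667 ms.
Pipeline fill: first packet needs 4·t_tx to clear all hops; remaining 113 packets each add one t_tx.
Total = (4+114-1)·t_tx + 4·t_prop = 117·0.855072 + 4·1.92667 = 108 ms.

108 ms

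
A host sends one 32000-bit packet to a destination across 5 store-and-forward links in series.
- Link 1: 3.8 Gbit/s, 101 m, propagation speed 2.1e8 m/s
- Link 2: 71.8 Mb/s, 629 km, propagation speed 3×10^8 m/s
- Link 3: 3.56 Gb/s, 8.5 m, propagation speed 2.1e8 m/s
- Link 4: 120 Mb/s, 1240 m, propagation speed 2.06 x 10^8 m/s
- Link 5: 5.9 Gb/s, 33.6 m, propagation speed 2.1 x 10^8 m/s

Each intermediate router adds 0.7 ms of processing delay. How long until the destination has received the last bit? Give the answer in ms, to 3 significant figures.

Transmission delays (L/R per hop): 0.00842105, 0.445682, 0.00898876, 0.266667, 0.00542373 ms; sum = 0.735183 ms.
Propagation delays (d/s per hop): 0.000480952, 2.09667, 4.04762e-05, 0.00601942, 0.00016 ms; sum = 2.10337 ms.
Processing at 4 router(s): 4 × 0.7 ms = 2.8 ms.
End-to-end = 5.64 ms.

5.64 ms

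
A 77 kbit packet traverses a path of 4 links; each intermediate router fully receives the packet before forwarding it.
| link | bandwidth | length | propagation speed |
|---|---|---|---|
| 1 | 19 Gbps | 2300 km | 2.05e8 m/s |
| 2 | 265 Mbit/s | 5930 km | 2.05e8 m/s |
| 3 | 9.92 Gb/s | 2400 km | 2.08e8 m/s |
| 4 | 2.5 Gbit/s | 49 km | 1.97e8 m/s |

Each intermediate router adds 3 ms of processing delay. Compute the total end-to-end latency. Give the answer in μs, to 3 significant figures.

61300 μs

L = 77000 bits.
Transmission delays (L/R per hop): 4.05263, 290.566, 7.7621, 30.8 μs; sum = 333.181 μs.
Propagation delays (d/s per hop): 11219.5, 28926.8, 11538.5, 248.731 μs; sum = 51933.5 μs.
Processing at 3 router(s): 3 × 3 ms = 9000 μs.
End-to-end = 61300 μs.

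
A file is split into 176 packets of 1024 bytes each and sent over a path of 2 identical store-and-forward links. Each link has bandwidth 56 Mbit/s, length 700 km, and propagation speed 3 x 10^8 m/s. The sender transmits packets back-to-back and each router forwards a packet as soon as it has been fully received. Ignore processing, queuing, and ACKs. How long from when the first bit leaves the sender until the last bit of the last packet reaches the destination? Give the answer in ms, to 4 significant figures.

Per-hop transmission t_tx = L/R = 8192/56000000 = 0.146286 ms.
Per-hop propagation t_prop = 700000/300000000 = 2.33333 ms.
Pipeline fill: first packet needs 2·t_tx to clear all hops; remaining 175 packets each add one t_tx.
Total = (2+176-1)·t_tx + 2·t_prop = 177·0.146286 + 2·2.33333 = 30.56 ms.

30.56 ms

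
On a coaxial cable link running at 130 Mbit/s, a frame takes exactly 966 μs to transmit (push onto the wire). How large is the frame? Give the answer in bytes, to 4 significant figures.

15700 bytes

L = R × t_tx = 130000000 b/s × 0.000966 s = 125580 bits.
In bytes: 125580 / 8 = 15700 bytes.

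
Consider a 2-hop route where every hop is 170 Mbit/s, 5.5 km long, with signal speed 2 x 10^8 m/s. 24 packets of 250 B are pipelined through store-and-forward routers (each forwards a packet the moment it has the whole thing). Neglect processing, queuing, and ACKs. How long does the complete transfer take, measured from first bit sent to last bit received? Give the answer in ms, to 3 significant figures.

Per-hop transmission t_tx = L/R = 2000/170000000 = 0.0117647 ms.
Per-hop propagation t_prop = 5500/200000000 = 0.0275 ms.
Pipeline fill: first packet needs 2·t_tx to clear all hops; remaining 23 packets each add one t_tx.
Total = (2+24-1)·t_tx + 2·t_prop = 25·0.0117647 + 2·0.0275 = 0.349 ms.

0.349 ms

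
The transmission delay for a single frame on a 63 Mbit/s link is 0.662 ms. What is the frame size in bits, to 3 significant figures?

41700 bits

L = R × t_tx = 63000000 b/s × 0.000662 s = 41706 bits.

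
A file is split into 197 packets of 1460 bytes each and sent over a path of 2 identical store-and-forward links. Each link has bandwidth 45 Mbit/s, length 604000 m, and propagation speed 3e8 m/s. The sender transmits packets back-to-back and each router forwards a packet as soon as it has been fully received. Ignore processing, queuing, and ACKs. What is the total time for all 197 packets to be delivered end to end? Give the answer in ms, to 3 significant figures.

Per-hop transmission t_tx = L/R = 11680/45000000 = 0.259556 ms.
Per-hop propagation t_prop = 604000/300000000 = 2.01333 ms.
Pipeline fill: first packet needs 2·t_tx to clear all hops; remaining 196 packets each add one t_tx.
Total = (2+197-1)·t_tx + 2·t_prop = 198·0.259556 + 2·2.01333 = 55.4 ms.

55.4 ms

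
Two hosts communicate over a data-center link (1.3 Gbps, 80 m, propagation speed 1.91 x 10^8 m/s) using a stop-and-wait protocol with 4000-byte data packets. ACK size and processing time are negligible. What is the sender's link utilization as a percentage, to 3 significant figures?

96.7 %

t_tx = L/R = 32000/1300000000 = 2.46154e-05 s.
t_prop = 80/191000000 = 4.18848e-07 s; RTT = 8.37696e-07 s.
Cycle = t_tx + RTT = 2.54531e-05 s.
Utilization = t_tx / cycle = 2.46154e-05/2.54531e-05 = 96.7 %.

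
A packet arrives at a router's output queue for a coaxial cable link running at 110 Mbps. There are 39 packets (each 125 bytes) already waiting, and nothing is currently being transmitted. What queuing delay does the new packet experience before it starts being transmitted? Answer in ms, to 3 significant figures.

0.355 ms

Each queued packet: L/R = 1000/110000000 = 0.00909091 ms.
39 queued → 0.354545 ms.
Queuing delay = 0.355 ms.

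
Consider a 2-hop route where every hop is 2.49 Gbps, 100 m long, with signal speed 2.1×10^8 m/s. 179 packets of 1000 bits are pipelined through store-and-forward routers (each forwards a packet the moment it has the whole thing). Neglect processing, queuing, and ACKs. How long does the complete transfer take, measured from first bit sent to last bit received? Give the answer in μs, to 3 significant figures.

Per-hop transmission t_tx = L/R = 1000/2490000000 = 0.401606 μs.
Per-hop propagation t_prop = 100/210000000 = 0.47619 μs.
Pipeline fill: first packet needs 2·t_tx to clear all hops; remaining 178 packets each add one t_tx.
Total = (2+179-1)·t_tx + 2·t_prop = 180·0.401606 + 2·0.47619 = 73.2 μs.

73.2 μs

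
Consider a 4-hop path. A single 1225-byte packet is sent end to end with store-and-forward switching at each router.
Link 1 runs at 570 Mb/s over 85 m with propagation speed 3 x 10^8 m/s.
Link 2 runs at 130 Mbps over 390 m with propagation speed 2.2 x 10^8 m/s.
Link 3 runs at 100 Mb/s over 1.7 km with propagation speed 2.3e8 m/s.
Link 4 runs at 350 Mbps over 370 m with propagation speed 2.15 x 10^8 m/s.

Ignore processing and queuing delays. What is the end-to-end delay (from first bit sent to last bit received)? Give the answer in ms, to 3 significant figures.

0.230 ms

L = 1225 × 8 = 9800 bits.
Transmission delays (L/R per hop): 0.017193, 0.0753846, 0.098, 0.028 ms; sum = 0.218578 ms.
Propagation delays (d/s per hop): 0.000283333, 0.00177273, 0.0073913, 0.00172093 ms; sum = 0.0111683 ms.
End-to-end = 0.230 ms.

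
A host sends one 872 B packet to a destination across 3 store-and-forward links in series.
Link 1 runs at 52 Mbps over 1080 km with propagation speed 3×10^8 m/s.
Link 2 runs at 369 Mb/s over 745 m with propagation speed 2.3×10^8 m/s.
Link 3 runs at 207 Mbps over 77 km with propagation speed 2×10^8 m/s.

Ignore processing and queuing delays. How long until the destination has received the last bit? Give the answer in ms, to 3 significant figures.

4.17 ms

L = 872 × 8 = 6976 bits.
Transmission delays (L/R per hop): 0.134154, 0.0189051, 0.0337005 ms; sum = 0.186759 ms.
Propagation delays (d/s per hop): 3.6, 0.00323913, 0.385 ms; sum = 3.98824 ms.
End-to-end = 4.17 ms.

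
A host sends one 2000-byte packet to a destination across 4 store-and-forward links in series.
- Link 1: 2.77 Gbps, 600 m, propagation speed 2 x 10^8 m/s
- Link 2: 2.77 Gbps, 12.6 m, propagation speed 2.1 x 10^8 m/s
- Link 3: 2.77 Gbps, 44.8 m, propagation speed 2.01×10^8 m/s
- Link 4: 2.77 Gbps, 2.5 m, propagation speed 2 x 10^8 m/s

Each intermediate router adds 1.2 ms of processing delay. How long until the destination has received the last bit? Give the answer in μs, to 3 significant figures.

3630 μs

L = 2000 × 8 = 16000 bits.
Transmission delay per hop = L/R = 16000/2770000000 = 5.77617 μs; 4 hops → 23.1047 μs.
Propagation delays (d/s per hop): 3, 0.06, 0.222886, 0.0125 μs; sum = 3.29539 μs.
Processing at 3 router(s): 3 × 1.2 ms = 3600 μs.
End-to-end = 3630 μs.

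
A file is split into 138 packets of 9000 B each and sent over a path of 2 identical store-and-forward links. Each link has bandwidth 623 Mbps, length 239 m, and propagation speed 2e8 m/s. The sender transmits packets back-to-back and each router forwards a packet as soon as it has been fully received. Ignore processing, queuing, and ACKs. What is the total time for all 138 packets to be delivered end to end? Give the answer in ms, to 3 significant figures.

Per-hop transmission t_tx = L/R = 72000/623000000 = 0.11557 ms.
Per-hop propagation t_prop = 239/200000000 = 0.001195 ms.
Pipeline fill: first packet needs 2·t_tx to clear all hops; remaining 137 packets each add one t_tx.
Total = (2+138-1)·t_tx + 2·t_prop = 139·0.11557 + 2·0.001195 = 16.1 ms.

16.1 ms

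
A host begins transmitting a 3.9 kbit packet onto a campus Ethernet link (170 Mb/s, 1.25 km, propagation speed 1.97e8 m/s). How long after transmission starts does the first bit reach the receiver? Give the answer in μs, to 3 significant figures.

6.35 μs

First bit experiences only propagation delay: d/s = 1250/197000000 = 6.35 μs.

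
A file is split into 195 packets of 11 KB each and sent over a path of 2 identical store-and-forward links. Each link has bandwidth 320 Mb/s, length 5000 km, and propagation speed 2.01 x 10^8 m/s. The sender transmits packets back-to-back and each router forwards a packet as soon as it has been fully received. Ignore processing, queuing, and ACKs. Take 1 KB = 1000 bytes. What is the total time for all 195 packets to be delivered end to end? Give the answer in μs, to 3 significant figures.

Per-hop transmission t_tx = L/R = 88000/320000000 = 275 μs.
Per-hop propagation t_prop = 5000000/2.01e+08 = 24875.6 μs.
Pipeline fill: first packet needs 2·t_tx to clear all hops; remaining 194 packets each add one t_tx.
Total = (2+195-1)·t_tx + 2·t_prop = 196·275 + 2·24875.6 = 104000 μs.

104000 μs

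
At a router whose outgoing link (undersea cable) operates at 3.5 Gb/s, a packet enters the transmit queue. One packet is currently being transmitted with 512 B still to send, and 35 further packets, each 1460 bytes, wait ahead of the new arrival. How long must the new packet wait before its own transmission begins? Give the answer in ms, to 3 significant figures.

Each queued packet: L/R = 11680/3500000000 = 0.00333714 ms.
35 queued → 0.1168 ms.
Plus remaining 4096 bits of current packet: 0.00117029 ms.
Queuing delay = 0.118 ms.

0.118 ms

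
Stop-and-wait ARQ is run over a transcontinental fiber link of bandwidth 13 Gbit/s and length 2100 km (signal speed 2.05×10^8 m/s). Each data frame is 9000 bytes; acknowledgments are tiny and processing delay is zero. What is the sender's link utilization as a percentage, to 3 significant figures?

t_tx = L/R = 72000/13000000000 = 5.53846e-06 s.
t_prop = 2100000/2.05e+08 = 0.0102439 s; RTT = 0.0204878 s.
Cycle = t_tx + RTT = 0.0204933 s.
Utilization = t_tx / cycle = 5.53846e-06/0.0204933 = 0.0270 %.

0.0270 %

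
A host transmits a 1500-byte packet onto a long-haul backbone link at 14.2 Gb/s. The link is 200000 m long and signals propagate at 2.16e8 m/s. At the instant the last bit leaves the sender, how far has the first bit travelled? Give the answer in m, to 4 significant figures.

t_tx = L/R = 12000/14200000000 = 8.4507e-07 s.
Distance = s × t_tx = 216000000 × 8.4507e-07 = 182.5 m.

182.5 m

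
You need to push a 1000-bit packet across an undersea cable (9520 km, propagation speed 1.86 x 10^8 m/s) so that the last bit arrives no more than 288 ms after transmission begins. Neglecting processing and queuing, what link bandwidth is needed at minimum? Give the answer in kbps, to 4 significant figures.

4.223 kbps

Propagation delay = 9520000 / 186000000 = 51.1828 ms.
Transmission budget = 288 − 51.1828 = 236.817 ms.
R ≥ L / t_tx = 1000 bits / 0.236817 s = 4.223 kbps.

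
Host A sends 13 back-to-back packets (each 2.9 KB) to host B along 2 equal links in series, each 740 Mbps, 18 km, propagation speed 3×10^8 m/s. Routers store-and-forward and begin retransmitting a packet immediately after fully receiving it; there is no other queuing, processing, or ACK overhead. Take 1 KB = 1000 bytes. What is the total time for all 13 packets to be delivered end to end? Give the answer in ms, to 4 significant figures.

0.5589 ms

Per-hop transmission t_tx = L/R = 23200/740000000 = 0.0313514 ms.
Per-hop propagation t_prop = 18000/300000000 = 0.06 ms.
Pipeline fill: first packet needs 2·t_tx to clear all hops; remaining 12 packets each add one t_tx.
Total = (2+13-1)·t_tx + 2·t_prop = 14·0.0313514 + 2·0.06 = 0.5589 ms.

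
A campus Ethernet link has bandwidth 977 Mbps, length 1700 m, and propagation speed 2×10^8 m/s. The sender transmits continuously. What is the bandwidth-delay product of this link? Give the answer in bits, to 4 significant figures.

8305 bits

Propagation delay = 1700 / 200000000 = 8.5e-06 s.
BDP = R × t_prop = 977000000 × 8.5e-06 = 8304.5 bits.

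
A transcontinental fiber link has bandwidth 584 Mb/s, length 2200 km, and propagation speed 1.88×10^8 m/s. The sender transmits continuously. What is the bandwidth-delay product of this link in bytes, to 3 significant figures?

Propagation delay = 2200000 / 188000000 = 0.0117021 s.
BDP = R × t_prop = 584000000 × 0.0117021 = 6834040 bits.
In bytes: 6834040/8 = 854000 bytes.

854000 bytes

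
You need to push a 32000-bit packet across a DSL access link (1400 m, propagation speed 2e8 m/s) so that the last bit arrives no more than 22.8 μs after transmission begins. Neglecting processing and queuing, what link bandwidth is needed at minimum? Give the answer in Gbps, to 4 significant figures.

Propagation delay = 1400 / 200000000 = 7 μs.
Transmission budget = 22.8 − 7 = 15.8 μs.
R ≥ L / t_tx = 32000 bits / 1.58e-05 s = 2.025 Gbps.

2.025 Gbps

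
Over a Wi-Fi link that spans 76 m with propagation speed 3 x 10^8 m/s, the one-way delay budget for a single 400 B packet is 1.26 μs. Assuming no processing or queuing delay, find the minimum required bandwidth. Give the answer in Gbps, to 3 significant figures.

3.18 Gbps

L = 3200 bits.
Propagation delay = 76 / 300000000 = 0.253333 μs.
Transmission budget = 1.26 − 0.253333 = 1.00667 μs.
R ≥ L / t_tx = 3200 bits / 1.00667e-06 s = 3.18 Gbps.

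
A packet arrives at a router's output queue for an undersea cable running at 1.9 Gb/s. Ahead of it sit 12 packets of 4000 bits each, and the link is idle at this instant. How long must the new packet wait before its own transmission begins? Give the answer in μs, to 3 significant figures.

25.3 μs

Each queued packet: L/R = 4000/1900000000 = 2.10526 μs.
12 queued → 25.2632 μs.
Queuing delay = 25.3 μs.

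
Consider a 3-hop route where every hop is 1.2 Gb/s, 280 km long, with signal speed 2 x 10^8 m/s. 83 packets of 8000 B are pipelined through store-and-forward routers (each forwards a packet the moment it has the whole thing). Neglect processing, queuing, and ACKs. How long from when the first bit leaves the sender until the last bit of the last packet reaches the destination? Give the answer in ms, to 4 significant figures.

Per-hop transmission t_tx = L/R = 64000/1200000000 = 0.0533333 ms.
Per-hop propagation t_prop = 280000/200000000 = 1.4 ms.
Pipeline fill: first packet needs 3·t_tx to clear all hops; remaining 82 packets each add one t_tx.
Total = (3+83-1)·t_tx + 3·t_prop = 85·0.0533333 + 3·1.4 = 8.733 ms.

8.733 ms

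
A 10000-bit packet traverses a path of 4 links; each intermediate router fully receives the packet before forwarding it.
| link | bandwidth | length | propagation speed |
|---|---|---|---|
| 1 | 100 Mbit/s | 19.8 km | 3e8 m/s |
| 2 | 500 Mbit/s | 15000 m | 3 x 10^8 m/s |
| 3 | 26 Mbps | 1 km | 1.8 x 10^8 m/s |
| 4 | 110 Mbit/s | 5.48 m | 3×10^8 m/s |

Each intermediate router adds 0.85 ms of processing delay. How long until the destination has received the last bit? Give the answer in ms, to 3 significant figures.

3.27 ms

Transmission delays (L/R per hop): 0.1, 0.02, 0.384615, 0.0909091 ms; sum = 0.595524 ms.
Propagation delays (d/s per hop): 0.066, 0.05, 0.00555556, 1.82667e-05 ms; sum = 0.121574 ms.
Processing at 3 router(s): 3 × 0.85 ms = 2.55 ms.
End-to-end = 3.27 ms.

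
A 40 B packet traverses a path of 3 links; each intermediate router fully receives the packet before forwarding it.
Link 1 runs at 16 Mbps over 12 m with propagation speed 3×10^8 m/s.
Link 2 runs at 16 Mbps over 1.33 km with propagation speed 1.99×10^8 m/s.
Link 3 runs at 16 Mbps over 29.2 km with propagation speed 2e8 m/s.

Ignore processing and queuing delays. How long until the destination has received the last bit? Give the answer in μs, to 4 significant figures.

212.7 μs

L = 40 × 8 = 320 bits.
Transmission delay per hop = L/R = 320/16000000 = 20 μs; 3 hops → 60 μs.
Propagation delays (d/s per hop): 0.04, 6.68342, 146 μs; sum = 152.723 μs.
End-to-end = 212.7 μs.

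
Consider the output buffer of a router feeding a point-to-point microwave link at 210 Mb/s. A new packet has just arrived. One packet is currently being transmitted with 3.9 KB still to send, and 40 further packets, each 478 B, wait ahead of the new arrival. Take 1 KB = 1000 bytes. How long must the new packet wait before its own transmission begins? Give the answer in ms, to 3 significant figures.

0.877 ms

Each queued packet: L/R = 3824/210000000 = 0.0182095 ms.
40 queued → 0.728381 ms.
Plus remaining 31200 bits of current packet: 0.148571 ms.
Queuing delay = 0.877 ms.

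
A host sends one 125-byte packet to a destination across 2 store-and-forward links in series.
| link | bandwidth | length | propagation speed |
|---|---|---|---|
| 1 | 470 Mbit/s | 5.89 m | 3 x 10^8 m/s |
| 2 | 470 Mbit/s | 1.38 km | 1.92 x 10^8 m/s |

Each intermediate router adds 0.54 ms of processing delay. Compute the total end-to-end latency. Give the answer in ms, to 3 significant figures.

L = 125 × 8 = 1000 bits.
Transmission delay per hop = L/R = 1000/470000000 = 0.00212766 ms; 2 hops → 0.00425532 ms.
Propagation delays (d/s per hop): 1.96333e-05, 0.0071875 ms; sum = 0.00720713 ms.
Processing at 1 router(s): 1 × 0.54 ms = 0.54 ms.
End-to-end = 0.551 ms.

0.551 ms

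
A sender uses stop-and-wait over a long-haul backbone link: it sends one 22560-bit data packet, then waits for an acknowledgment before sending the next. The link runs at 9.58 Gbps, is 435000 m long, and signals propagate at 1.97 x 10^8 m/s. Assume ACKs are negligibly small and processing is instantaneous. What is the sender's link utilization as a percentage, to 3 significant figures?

0.0533 %

t_tx = L/R = 22560/9580000000 = 2.35491e-06 s.
t_prop = 435000/197000000 = 0.00220812 s; RTT = 0.00441624 s.
Cycle = t_tx + RTT = 0.0044186 s.
Utilization = t_tx / cycle = 2.35491e-06/0.0044186 = 0.0533 %.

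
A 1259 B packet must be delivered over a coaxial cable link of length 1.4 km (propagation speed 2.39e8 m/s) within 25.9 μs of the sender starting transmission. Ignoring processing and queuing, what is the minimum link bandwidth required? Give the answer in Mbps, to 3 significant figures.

L = 10072 bits.
Propagation delay = 1400 / 239000000 = 5.85774 μs.
Transmission budget = 25.9 − 5.85774 = 20.0423 μs.
R ≥ L / t_tx = 10072 bits / 2.00423e-05 s = 503 Mbps.

503 Mbps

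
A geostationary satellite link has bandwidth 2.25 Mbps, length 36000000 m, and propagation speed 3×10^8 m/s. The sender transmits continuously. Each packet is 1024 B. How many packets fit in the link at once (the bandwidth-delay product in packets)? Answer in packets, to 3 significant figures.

33.0 packets

Propagation delay = 36000000 / 300000000 = 0.12 s.
BDP = R × t_prop = 2250000 × 0.12 = 270000 bits.
In packets of 8192 bits: 33.0 packets.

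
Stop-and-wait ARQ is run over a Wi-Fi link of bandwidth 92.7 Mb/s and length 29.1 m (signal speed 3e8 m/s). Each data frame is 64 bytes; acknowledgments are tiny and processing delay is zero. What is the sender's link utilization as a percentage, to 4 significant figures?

t_tx = L/R = 512/92700000 = 5.52319e-06 s.
t_prop = 29.1/300000000 = 9.7e-08 s; RTT = 1.94e-07 s.
Cycle = t_tx + RTT = 5.71719e-06 s.
Utilization = t_tx / cycle = 5.52319e-06/5.71719e-06 = 96.61 %.

96.61 %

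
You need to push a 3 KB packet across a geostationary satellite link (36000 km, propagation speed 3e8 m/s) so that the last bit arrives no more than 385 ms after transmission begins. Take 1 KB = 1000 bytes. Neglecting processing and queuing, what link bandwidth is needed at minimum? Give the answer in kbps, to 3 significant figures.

L = 24000 bits.
Propagation delay = 36000000 / 300000000 = 120 ms.
Transmission budget = 385 − 120 = 265 ms.
R ≥ L / t_tx = 24000 bits / 0.265 s = 90.6 kbps.

90.6 kbps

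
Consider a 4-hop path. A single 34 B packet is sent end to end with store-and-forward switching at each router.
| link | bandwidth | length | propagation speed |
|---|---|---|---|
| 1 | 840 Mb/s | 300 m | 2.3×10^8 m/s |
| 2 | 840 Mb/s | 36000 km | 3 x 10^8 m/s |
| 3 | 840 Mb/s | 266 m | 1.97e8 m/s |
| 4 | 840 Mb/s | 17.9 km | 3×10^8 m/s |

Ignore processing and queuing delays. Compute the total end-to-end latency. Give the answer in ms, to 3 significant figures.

L = 34 × 8 = 272 bits.
Transmission delay per hop = L/R = 272/840000000 = 0.00032381 ms; 4 hops → 0.00129524 ms.
Propagation delays (d/s per hop): 0.00130435, 120, 0.00135025, 0.0596667 ms; sum = 120.062 ms.
End-to-end = 120 ms.

120 ms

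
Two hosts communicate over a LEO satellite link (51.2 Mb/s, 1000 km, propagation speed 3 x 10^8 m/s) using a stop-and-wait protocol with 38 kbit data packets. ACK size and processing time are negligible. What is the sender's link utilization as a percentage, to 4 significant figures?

10.02 %

t_tx = L/R = 38000/51200000 = 0.000742188 s.
t_prop = 1000000/300000000 = 0.00333333 s; RTT = 0.00666667 s.
Cycle = t_tx + RTT = 0.00740885 s.
Utilization = t_tx / cycle = 0.000742188/0.00740885 = 10.02 %.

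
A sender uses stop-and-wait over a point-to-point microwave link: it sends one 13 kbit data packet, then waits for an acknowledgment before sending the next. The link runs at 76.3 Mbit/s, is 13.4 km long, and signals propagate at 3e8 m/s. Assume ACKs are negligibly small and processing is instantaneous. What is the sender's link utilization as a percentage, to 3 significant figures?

65.6 %

t_tx = L/R = 13000/76300000 = 0.00017038 s.
t_prop = 13400/300000000 = 4.46667e-05 s; RTT = 8.93333e-05 s.
Cycle = t_tx + RTT = 0.000259713 s.
Utilization = t_tx / cycle = 0.00017038/0.000259713 = 65.6 %.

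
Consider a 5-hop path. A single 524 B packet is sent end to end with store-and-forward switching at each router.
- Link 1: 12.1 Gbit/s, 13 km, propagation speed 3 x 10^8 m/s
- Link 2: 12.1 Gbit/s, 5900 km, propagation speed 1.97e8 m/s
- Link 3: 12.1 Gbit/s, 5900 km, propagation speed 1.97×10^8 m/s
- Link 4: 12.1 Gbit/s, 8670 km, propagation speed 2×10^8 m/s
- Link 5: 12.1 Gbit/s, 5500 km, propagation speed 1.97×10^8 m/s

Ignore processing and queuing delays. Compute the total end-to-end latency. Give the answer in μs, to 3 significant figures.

L = 524 × 8 = 4192 bits.
Transmission delay per hop = L/R = 4192/12100000000 = 0.346446 μs; 5 hops → 1.73223 μs.
Propagation delays (d/s per hop): 43.3333, 29949.2, 29949.2, 43350, 27918.8 μs; sum = 131211 μs.
End-to-end = 131000 μs.

131000 μs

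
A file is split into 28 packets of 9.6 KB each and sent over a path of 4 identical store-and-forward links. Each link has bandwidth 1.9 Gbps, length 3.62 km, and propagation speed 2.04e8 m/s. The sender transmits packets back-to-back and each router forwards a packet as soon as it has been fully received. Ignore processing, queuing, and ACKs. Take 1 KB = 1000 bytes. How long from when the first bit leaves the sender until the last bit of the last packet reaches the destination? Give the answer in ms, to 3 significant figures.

1.32 ms

Per-hop transmission t_tx = L/R = 76800/1900000000 = 0.0404211 ms.
Per-hop propagation t_prop = 3620/204000000 = 0.0177451 ms.
Pipeline fill: first packet needs 4·t_tx to clear all hops; remaining 27 packets each add one t_tx.
Total = (4+28-1)·t_tx + 4·t_prop = 31·0.0404211 + 4·0.0177451 = 1.32 ms.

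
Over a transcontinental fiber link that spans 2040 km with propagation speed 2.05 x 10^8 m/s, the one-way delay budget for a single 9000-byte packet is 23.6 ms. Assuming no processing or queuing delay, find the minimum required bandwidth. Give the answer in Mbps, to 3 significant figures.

L = 72000 bits.
Propagation delay = 2040000 / 2.05e+08 = 9.95122 ms.
Transmission budget = 23.6 − 9.95122 = 13.6488 ms.
R ≥ L / t_tx = 72000 bits / 0.0136488 s = 5.28 Mbps.

5.28 Mbps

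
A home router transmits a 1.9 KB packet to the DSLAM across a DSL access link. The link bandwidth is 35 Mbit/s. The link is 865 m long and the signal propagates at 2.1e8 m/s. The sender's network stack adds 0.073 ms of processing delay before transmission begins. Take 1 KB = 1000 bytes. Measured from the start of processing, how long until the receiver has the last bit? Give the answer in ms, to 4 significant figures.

L = 15200 bits.
Transmission delay = L/R = 15200 / 35000000 = 0.434286 ms.
Propagation delay = d/s = 865 m / 210000000 m/s = 0.00411905 ms.
Plus processing delay 0.073 ms = 0.073 ms.
Total = 0.5114 ms.

0.5114 ms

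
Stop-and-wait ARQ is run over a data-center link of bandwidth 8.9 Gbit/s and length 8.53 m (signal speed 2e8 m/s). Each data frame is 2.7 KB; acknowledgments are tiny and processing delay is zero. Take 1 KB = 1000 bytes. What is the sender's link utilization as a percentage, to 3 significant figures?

t_tx = L/R = 21600/8900000000 = 2.42697e-06 s.
t_prop = 8.53/200000000 = 4.265e-08 s; RTT = 8.53e-08 s.
Cycle = t_tx + RTT = 2.51227e-06 s.
Utilization = t_tx / cycle = 2.42697e-06/2.51227e-06 = 96.6 %.

96.6 %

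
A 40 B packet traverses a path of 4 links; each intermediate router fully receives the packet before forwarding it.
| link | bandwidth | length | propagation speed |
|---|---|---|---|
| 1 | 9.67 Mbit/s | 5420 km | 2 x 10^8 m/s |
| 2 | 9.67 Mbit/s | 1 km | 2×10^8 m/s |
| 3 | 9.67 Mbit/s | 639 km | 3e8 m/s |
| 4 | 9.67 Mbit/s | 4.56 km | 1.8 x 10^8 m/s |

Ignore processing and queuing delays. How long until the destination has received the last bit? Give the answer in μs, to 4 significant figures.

29390 μs

L = 40 × 8 = 320 bits.
Transmission delay per hop = L/R = 320/9670000 = 33.092 μs; 4 hops → 132.368 μs.
Propagation delays (d/s per hop): 27100, 5, 2130, 25.3333 μs; sum = 29260.3 μs.
End-to-end = 29390 μs.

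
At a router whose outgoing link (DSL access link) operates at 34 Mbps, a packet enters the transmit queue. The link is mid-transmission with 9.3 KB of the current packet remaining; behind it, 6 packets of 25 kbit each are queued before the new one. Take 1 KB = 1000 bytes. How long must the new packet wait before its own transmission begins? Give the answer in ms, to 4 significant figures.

6.600 ms

Each queued packet: L/R = 25000/34000000 = 0.735294 ms.
6 queued → 4.41176 ms.
Plus remaining 74400 bits of current packet: 2.18824 ms.
Queuing delay = 6.600 ms.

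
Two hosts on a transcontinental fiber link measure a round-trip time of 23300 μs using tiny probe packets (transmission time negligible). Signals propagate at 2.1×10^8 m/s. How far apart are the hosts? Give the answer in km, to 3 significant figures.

One-way propagation = RTT/2 = 11650 μs.
d = s × t = 210000000 × 0.01165 = 2450 km.

2450 km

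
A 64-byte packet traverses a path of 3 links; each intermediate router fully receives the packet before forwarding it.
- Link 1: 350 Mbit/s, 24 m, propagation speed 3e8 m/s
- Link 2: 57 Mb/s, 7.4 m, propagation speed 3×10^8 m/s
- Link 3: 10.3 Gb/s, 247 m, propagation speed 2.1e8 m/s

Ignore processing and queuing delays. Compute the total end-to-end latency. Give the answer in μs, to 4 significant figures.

11.78 μs

L = 64 × 8 = 512 bits.
Transmission delays (L/R per hop): 1.46286, 8.98246, 0.0497087 μs; sum = 10.495 μs.
Propagation delays (d/s per hop): 0.08, 0.0246667, 1.17619 μs; sum = 1.28086 μs.
End-to-end = 11.78 μs.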